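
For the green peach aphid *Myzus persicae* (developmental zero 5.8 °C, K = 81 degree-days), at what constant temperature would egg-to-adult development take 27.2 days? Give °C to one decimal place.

Required daily accumulation = 81 / 27.2 = 2.978 DD/day.
T = T_base + 2.978 = 5.8 + 2.978 = 8.778 ≈ 8.8 °C.

8.8 °C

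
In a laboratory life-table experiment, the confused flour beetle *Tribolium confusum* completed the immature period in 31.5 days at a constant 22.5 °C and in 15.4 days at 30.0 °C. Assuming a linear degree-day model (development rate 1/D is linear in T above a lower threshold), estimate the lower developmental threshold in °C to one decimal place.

Under the model K = D·(T − T_b), so D₁·(T₁ − T_b) = D₂·(T₂ − T_b).
31.5·(22.5 − T_b) = 15.4·(30.0 − T_b)
T_b = (31.5·22.5 − 15.4·30.0) / (31.5 − 15.4) = 246.75 / 16.1 = 15.326 °C ≈ 15.3 °C.

15.3 °C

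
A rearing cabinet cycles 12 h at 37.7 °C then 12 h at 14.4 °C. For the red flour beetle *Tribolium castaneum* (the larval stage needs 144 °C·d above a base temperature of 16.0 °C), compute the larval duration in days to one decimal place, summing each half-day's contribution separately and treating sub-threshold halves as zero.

13.3 days

Day half: max(0, 37.7 − 16.0) × 0.5 = 21.7 × 0.5 = 10.85 DD.
Night half: max(0, 14.4 − 16.0) × 0.5 = 0.0 × 0.5 = 0.00 DD.
Per 24 h: 10.85 DD/day.
Duration = 144 / 10.85 = 13.272 ≈ 13.3 days.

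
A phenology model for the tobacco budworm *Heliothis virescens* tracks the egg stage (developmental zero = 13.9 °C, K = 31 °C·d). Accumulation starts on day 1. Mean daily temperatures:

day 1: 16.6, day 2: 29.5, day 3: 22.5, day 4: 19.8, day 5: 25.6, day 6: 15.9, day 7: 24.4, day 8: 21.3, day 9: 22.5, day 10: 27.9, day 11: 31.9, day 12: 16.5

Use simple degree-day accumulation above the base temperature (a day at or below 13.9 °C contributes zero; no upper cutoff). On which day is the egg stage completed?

Daily DD above 13.9 °C: 2.7, 15.6, 8.6, 5.9, 11.7, 2.0, 10.5, 7.4, 8.6, 14.0, 18.0, 2.6.
Cumulative: 2.7, 18.3, 26.9, 32.8, 44.5, 46.5, 57.0, 64.4, 73.0, 87.0, 105.0, 107.6.
The total first reaches 31 DD on day 4.

day 4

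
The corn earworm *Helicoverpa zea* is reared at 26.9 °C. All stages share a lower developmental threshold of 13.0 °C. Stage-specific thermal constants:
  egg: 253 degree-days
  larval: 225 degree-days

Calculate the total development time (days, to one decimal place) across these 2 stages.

34.4 days

Daily accumulation at 26.9 °C = 26.9 − 13.0 = 13.9 DD/day.
Total K = 253 + 225 = 478 DD.
Total duration = 478 / 13.9 = 34.388 ≈ 34.4 days.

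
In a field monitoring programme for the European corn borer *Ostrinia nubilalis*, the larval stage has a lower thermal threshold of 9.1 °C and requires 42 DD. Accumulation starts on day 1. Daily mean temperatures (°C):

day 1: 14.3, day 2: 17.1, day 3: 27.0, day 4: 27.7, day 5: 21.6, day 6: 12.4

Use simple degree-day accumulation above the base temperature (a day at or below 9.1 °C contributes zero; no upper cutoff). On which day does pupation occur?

day 4

Daily DD above 9.1 °C: 5.2, 8.0, 17.9, 18.6, 12.5, 3.3.
Cumulative: 5.2, 13.2, 31.1, 49.7, 62.2, 65.5.
The total first reaches 42 DD on day 4.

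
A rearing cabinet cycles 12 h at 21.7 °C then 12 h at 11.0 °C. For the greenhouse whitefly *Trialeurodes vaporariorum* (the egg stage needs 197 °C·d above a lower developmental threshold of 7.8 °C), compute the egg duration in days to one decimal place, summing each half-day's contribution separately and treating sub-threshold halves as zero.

Day half: max(0, 21.7 − 7.8) × 0.5 = 13.9 × 0.5 = 6.95 DD.
Night half: max(0, 11.0 − 7.8) × 0.5 = 3.2 × 0.5 = 1.60 DD.
Per 24 h: 8.55 DD/day.
Duration = 197 / 8.55 = 23.041 ≈ 23.0 days.

23.0 days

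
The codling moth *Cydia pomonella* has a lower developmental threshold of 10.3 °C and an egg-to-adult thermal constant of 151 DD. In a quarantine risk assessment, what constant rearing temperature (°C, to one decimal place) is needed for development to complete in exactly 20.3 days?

17.7 °C

Required daily accumulation = 151 / 20.3 = 7.438 DD/day.
T = T_base + 7.438 = 10.3 + 7.438 = 17.738 ≈ 17.7 °C.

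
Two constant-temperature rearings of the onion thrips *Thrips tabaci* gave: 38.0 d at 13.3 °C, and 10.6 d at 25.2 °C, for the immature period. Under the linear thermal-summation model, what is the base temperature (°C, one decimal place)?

Equal thermal constants: D₁(T₁ − T_b) = D₂(T₂ − T_b).
38.0·(13.3 − T_b) = 10.6·(25.2 − T_b)
T_b = (38.0·13.3 − 10.6·25.2) / (38.0 − 10.6) = 238.28 / 27.4 = 8.696 °C ≈ 8.7 °C.

8.7 °C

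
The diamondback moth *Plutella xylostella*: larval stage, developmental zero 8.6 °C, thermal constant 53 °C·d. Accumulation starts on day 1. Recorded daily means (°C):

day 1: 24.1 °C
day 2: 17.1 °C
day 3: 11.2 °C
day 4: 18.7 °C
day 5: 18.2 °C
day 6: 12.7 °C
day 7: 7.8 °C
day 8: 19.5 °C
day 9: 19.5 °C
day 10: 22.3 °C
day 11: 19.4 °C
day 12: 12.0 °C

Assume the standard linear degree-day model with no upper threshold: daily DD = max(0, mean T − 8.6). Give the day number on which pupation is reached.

Daily DD above 8.6 °C: 15.5, 8.5, 2.6, 10.1, 9.6, 4.1, 0.0, 10.9, 10.9, 13.7, 10.8, 3.4.
Cumulative: 15.5, 24.0, 26.6, 36.7, 46.3, 50.4, 50.4, 61.3, 72.2, 85.9, 96.7, 100.1.
The total first reaches 53 DD on day 8.

day 8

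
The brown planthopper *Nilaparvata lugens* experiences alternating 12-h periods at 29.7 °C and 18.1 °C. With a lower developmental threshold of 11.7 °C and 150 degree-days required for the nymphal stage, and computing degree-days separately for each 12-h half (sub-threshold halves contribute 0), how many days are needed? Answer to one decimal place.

12.3 days

Day half: max(0, 29.7 − 11.7) × 0.5 = 18.0 × 0.5 = 9.00 DD.
Night half: max(0, 18.1 − 11.7) × 0.5 = 6.4 × 0.5 = 3.20 DD.
Per 24 h: 12.20 DD/day.
Duration = 150 / 12.20 = 12.295 ≈ 12.3 days.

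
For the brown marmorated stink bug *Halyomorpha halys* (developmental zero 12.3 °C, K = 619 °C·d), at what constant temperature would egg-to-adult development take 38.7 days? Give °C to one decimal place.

28.3 °C

Required daily accumulation = 619 / 38.7 = 15.995 DD/day.
T = T_base + 15.995 = 12.3 + 15.995 = 28.295 ≈ 28.3 °C.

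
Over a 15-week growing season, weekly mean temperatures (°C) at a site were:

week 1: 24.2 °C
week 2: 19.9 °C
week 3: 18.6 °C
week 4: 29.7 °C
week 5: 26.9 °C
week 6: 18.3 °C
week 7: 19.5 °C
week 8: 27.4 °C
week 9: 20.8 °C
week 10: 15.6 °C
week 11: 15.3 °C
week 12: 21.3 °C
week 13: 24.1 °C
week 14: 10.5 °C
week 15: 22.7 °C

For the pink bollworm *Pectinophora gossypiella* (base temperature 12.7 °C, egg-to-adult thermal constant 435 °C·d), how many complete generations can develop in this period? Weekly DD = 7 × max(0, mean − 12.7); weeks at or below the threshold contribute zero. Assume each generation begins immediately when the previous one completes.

Weekly DD (7 × max(0, T̄ − 12.7)): 80.5, 50.4, 41.3, 119.0, 99.4, 39.2, 47.6, 102.9, 56.7, 20.3, 18.2, 60.2, 79.8, 0.0, 70.0.
Season total = 885.5 DD.
Complete generations = ⌊885.5 / 435⌋ = 2.

2 generations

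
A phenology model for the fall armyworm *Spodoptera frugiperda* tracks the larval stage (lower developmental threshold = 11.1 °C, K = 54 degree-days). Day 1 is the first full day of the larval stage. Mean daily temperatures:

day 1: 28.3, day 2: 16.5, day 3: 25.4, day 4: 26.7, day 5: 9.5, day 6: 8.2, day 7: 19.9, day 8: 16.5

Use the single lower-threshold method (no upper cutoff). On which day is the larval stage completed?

Daily DD above 11.1 °C: 17.2, 5.4, 14.3, 15.6, 0.0, 0.0, 8.8, 5.4.
Cumulative: 17.2, 22.6, 36.9, 52.5, 52.5, 52.5, 61.3, 66.7.
The total first reaches 54 DD on day 7.

day 7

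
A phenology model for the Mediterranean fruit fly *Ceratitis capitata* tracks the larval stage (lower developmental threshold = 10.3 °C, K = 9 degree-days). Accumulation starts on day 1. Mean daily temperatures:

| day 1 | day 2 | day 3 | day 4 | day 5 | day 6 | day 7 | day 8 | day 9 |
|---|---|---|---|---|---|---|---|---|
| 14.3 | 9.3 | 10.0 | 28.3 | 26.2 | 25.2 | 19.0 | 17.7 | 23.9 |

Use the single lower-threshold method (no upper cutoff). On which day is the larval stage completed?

Daily DD above 10.3 °C: 4.0, 0.0, 0.0, 18.0, 15.9, 14.9, 8.7, 7.4, 13.6.
Cumulative: 4.0, 4.0, 4.0, 22.0, 37.9, 52.8, 61.5, 68.9, 82.5.
The total first reaches 9 DD on day 4.

day 4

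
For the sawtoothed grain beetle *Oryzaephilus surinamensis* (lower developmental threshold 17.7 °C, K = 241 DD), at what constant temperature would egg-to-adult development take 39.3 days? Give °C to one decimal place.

23.8 °C

Required daily accumulation = 241 / 39.3 = 6.132 DD/day.
T = T_base + 6.132 = 17.7 + 6.132 = 23.832 ≈ 23.8 °C.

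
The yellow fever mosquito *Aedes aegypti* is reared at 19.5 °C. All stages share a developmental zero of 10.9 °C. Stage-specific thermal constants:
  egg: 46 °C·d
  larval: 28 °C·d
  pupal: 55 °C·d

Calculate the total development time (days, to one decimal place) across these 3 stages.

15.0 days

Daily accumulation at 19.5 °C = 19.5 − 10.9 = 8.6 DD/day.
Total K = 46 + 28 + 55 = 129 DD.
Total duration = 129 / 8.6 = 15.000 ≈ 15.0 days.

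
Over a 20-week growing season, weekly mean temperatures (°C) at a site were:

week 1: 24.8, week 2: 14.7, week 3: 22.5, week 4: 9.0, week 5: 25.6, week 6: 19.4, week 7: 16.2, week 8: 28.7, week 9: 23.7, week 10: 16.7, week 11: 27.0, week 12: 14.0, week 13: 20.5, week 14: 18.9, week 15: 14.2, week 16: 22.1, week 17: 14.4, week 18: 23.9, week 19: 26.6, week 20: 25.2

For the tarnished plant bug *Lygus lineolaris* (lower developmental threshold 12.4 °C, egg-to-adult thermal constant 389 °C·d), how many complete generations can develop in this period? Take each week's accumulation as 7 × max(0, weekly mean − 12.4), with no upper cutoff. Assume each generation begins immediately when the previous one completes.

2 generations

Weekly DD (7 × max(0, T̄ − 12.4)): 86.8, 16.1, 70.7, 0.0, 92.4, 49.0, 26.6, 114.1, 79.1, 30.1, 102.2, 11.2, 56.7, 45.5, 12.6, 67.9, 14.0, 80.5, 99.4, 89.6.
Season total = 1144.5 DD.
Complete generations = ⌊1144.5 / 389⌋ = 2.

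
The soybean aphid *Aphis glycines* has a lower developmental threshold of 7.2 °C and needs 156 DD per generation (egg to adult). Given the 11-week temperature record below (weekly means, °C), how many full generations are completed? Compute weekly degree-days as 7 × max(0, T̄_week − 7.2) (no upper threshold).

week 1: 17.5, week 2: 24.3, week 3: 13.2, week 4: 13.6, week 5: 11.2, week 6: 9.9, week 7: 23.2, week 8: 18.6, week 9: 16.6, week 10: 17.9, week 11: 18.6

Weekly DD (7 × max(0, T̄ − 7.2)): 72.1, 119.7, 42.0, 44.8, 28.0, 18.9, 112.0, 79.8, 65.8, 74.9, 79.8.
Season total = 737.8 DD.
Complete generations = ⌊737.8 / 156⌋ = 4.

4 generations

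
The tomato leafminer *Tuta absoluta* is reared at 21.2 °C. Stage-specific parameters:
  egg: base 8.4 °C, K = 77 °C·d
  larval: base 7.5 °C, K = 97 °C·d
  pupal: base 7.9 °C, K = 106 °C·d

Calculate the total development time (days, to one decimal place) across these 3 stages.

egg: 77 / (21.2 − 8.4) = 77 / 12.8 = 6.016 d.
larval: 97 / (21.2 − 7.5) = 97 / 13.7 = 7.080 d.
pupal: 106 / (21.2 − 7.9) = 106 / 13.3 = 7.970 d.
Sum = 21.066 ≈ 21.1 days.

21.1 days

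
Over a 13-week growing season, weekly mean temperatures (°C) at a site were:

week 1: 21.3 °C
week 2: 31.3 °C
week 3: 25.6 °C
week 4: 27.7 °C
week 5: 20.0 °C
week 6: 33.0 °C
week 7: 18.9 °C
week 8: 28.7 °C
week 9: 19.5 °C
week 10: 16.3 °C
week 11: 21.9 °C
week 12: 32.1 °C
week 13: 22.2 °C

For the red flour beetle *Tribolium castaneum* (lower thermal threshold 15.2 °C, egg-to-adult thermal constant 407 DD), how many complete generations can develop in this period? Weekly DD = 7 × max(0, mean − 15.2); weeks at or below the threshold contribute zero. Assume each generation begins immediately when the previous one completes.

2 generations

Weekly DD (7 × max(0, T̄ − 15.2)): 42.7, 112.7, 72.8, 87.5, 33.6, 124.6, 25.9, 94.5, 30.1, 7.7, 46.9, 118.3, 49.0.
Season total = 846.3 DD.
Complete generations = ⌊846.3 / 407⌋ = 2.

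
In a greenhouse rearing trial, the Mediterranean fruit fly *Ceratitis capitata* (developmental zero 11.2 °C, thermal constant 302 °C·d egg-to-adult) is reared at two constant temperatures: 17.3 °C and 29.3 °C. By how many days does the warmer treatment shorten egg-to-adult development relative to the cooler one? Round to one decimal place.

At 17.3 °C: 302 / (17.3 − 11.2) = 302 / 6.1 = 49.508 d.
At 29.3 °C: 302 / (29.3 − 11.2) = 302 / 18.1 = 16.685 d.
Difference = |49.508 − 16.685| = 32.823 ≈ 32.8 days.

32.8 days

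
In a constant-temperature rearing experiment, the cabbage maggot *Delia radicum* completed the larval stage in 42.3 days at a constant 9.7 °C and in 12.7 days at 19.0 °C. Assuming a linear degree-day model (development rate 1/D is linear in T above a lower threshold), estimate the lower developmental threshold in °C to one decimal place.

Equal thermal constants: D₁(T₁ − T_b) = D₂(T₂ − T_b).
42.3·(9.7 − T_b) = 12.7·(19.0 − T_b)
T_b = (42.3·9.7 − 12.7·19.0) / (42.3 − 12.7) = 169.01 / 29.6 = 5.710 °C ≈ 5.7 °C.

5.7 °C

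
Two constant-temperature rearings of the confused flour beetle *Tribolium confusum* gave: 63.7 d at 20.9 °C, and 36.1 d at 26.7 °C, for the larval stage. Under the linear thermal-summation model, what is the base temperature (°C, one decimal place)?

Equal thermal constants: D₁(T₁ − T_b) = D₂(T₂ − T_b).
63.7·(20.9 − T_b) = 36.1·(26.7 − T_b)
T_b = (63.7·20.9 − 36.1·26.7) / (63.7 − 36.1) = 367.46 / 27.6 = 13.314 °C ≈ 13.3 °C.

13.3 °C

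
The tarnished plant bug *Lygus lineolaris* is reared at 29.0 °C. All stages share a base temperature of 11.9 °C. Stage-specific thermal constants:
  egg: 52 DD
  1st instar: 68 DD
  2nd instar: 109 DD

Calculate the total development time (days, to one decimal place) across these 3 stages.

Daily accumulation at 29.0 °C = 29.0 − 11.9 = 17.1 DD/day.
Total K = 52 + 68 + 109 = 229 DD.
Total duration = 229 / 17.1 = 13.392 ≈ 13.4 days.

13.4 days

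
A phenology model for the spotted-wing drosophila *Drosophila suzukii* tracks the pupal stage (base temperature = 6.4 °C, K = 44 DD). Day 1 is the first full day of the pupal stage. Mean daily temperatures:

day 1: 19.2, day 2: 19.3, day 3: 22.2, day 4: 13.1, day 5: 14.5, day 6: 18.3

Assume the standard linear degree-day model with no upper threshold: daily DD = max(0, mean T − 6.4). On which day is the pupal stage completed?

Daily DD above 6.4 °C: 12.8, 12.9, 15.8, 6.7, 8.1, 11.9.
Cumulative: 12.8, 25.7, 41.5, 48.2, 56.3, 68.2.
The total first reaches 44 DD on day 4.

day 4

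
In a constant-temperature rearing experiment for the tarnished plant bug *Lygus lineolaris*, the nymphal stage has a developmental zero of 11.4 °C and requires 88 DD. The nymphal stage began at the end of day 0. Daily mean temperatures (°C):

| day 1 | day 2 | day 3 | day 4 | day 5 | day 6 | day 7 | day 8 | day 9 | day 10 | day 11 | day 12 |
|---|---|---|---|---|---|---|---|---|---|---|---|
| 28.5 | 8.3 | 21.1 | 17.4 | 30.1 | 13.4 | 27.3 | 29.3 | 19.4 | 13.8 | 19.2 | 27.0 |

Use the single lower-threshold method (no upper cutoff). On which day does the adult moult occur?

day 9

Daily DD above 11.4 °C: 17.1, 0.0, 9.7, 6.0, 18.7, 2.0, 15.9, 17.9, 8.0, 2.4, 7.8, 15.6.
Cumulative: 17.1, 17.1, 26.8, 32.8, 51.5, 53.5, 69.4, 87.3, 95.3, 97.7, 105.5, 121.1.
The total first reaches 88 DD on day 9.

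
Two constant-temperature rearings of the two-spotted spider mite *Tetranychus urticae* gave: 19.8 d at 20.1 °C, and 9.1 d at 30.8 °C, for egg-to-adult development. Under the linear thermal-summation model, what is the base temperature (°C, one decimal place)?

11.0 °C

Under the model K = D·(T − T_b), so D₁·(T₁ − T_b) = D₂·(T₂ − T_b).
19.8·(20.1 − T_b) = 9.1·(30.8 − T_b)
T_b = (19.8·20.1 − 9.1·30.8) / (19.8 − 9.1) = 117.70 / 10.7 = 11.000 °C ≈ 11.0 °C.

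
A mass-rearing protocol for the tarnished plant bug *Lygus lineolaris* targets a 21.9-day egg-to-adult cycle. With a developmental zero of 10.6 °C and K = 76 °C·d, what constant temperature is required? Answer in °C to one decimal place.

Required daily accumulation = 76 / 21.9 = 3.470 DD/day.
T = T_base + 3.470 = 10.6 + 3.470 = 14.070 ≈ 14.1 °C.

14.1 °C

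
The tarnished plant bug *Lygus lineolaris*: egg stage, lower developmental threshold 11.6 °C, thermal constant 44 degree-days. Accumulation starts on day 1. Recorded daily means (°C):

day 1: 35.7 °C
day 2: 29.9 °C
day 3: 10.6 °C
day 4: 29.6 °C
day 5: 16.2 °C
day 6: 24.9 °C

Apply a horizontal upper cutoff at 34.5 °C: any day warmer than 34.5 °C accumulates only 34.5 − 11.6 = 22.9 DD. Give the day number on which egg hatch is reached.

Daily DD above 11.6 °C (capped at 22.9): 22.9, 18.3, 0.0, 18.0, 4.6, 13.3.
Cumulative: 22.9, 41.2, 41.2, 59.2, 63.8, 77.1.
The total first reaches 44 DD on day 4.

day 4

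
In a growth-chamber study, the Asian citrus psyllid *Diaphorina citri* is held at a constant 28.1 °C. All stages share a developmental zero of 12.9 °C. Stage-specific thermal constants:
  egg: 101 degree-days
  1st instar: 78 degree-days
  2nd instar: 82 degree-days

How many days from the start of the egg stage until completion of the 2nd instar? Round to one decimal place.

17.2 days

Daily accumulation at 28.1 °C = 28.1 − 12.9 = 15.2 DD/day.
Total K = 101 + 78 + 82 = 261 DD.
Total duration = 261 / 15.2 = 17.171 ≈ 17.2 days.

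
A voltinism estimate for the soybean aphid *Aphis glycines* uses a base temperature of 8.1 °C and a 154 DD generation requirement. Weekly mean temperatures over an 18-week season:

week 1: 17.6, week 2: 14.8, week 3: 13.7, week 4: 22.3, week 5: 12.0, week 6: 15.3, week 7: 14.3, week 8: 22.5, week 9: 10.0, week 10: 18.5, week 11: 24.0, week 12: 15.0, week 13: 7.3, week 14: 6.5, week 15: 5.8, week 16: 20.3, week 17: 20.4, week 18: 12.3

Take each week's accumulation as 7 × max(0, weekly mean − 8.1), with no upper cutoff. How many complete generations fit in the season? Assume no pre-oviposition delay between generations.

5 generations

Weekly DD (7 × max(0, T̄ − 8.1)): 66.5, 46.9, 39.2, 99.4, 27.3, 50.4, 43.4, 100.8, 13.3, 72.8, 111.3, 48.3, 0.0, 0.0, 0.0, 85.4, 86.1, 29.4.
Season total = 920.5 DD.
Complete generations = ⌊920.5 / 154⌋ = 5.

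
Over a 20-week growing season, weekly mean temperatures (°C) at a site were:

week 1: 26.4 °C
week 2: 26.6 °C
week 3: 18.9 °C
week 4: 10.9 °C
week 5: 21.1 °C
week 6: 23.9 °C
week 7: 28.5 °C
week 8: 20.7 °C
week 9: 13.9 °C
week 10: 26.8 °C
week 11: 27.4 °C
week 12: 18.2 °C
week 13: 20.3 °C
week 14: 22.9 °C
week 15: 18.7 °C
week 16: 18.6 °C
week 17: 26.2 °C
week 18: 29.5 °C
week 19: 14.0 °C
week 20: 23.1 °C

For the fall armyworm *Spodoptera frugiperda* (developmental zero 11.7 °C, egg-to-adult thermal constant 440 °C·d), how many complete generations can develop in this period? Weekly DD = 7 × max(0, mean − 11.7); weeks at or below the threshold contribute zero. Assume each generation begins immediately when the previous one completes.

Weekly DD (7 × max(0, T̄ − 11.7)): 102.9, 104.3, 50.4, 0.0, 65.8, 85.4, 117.6, 63.0, 15.4, 105.7, 109.9, 45.5, 60.2, 78.4, 49.0, 48.3, 101.5, 124.6, 16.1, 79.8.
Season total = 1423.8 DD.
Complete generations = ⌊1423.8 / 440⌋ = 3.

3 generations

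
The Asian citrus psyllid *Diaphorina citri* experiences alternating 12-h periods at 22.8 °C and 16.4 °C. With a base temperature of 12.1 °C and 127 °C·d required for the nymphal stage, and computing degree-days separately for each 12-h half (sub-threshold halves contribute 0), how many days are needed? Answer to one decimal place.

16.9 days

Day half: max(0, 22.8 − 12.1) × 0.5 = 10.7 × 0.5 = 5.35 DD.
Night half: max(0, 16.4 − 12.1) × 0.5 = 4.3 × 0.5 = 2.15 DD.
Per 24 h: 7.50 DD/day.
Duration = 127 / 7.50 = 16.933 ≈ 16.9 days.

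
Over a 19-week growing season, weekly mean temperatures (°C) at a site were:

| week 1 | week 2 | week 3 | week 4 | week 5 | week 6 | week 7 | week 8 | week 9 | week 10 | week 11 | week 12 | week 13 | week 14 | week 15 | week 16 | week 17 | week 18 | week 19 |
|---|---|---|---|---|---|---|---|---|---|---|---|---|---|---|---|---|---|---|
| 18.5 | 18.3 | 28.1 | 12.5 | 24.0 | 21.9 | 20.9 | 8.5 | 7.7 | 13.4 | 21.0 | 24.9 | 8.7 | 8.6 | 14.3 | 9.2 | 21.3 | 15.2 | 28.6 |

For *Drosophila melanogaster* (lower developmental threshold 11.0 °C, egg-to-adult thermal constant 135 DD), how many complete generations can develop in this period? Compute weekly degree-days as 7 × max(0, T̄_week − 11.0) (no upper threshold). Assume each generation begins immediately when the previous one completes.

6 generations

Weekly DD (7 × max(0, T̄ − 11.0)): 52.5, 51.1, 119.7, 10.5, 91.0, 76.3, 69.3, 0.0, 0.0, 16.8, 70.0, 97.3, 0.0, 0.0, 23.1, 0.0, 72.1, 29.4, 123.2.
Season total = 902.3 DD.
Complete generations = ⌊902.3 / 135⌋ = 6.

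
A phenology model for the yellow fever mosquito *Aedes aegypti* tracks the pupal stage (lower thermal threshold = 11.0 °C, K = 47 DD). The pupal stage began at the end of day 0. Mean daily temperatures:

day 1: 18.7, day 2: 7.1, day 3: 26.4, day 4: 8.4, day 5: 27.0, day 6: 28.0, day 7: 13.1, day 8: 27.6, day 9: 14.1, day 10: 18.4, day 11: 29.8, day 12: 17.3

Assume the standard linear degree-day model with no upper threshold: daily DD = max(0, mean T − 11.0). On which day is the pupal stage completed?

day 6

Daily DD above 11.0 °C: 7.7, 0.0, 15.4, 0.0, 16.0, 17.0, 2.1, 16.6, 3.1, 7.4, 18.8, 6.3.
Cumulative: 7.7, 7.7, 23.1, 23.1, 39.1, 56.1, 58.2, 74.8, 77.9, 85.3, 104.1, 110.4.
The total first reaches 47 DD on day 6.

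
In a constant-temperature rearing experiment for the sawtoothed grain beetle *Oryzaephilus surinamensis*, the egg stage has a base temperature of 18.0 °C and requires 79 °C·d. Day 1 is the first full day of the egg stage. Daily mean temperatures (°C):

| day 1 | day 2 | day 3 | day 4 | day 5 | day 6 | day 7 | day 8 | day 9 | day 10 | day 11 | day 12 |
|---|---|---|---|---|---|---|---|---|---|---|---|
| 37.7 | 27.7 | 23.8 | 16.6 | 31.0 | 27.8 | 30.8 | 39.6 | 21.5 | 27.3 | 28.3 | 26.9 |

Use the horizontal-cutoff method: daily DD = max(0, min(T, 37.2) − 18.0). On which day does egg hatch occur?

day 8

Daily DD above 18.0 °C (capped at 19.2): 19.2, 9.7, 5.8, 0.0, 13.0, 9.8, 12.8, 19.2, 3.5, 9.3, 10.3, 8.9.
Cumulative: 19.2, 28.9, 34.7, 34.7, 47.7, 57.5, 70.3, 89.5, 93.0, 102.3, 112.6, 121.5.
The total first reaches 79 DD on day 8.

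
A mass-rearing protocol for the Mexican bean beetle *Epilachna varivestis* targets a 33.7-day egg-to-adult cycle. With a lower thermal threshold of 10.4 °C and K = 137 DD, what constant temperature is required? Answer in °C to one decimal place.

14.5 °C

Required daily accumulation = 137 / 33.7 = 4.065 DD/day.
T = T_base + 4.065 = 10.4 + 4.065 = 14.465 ≈ 14.5 °C.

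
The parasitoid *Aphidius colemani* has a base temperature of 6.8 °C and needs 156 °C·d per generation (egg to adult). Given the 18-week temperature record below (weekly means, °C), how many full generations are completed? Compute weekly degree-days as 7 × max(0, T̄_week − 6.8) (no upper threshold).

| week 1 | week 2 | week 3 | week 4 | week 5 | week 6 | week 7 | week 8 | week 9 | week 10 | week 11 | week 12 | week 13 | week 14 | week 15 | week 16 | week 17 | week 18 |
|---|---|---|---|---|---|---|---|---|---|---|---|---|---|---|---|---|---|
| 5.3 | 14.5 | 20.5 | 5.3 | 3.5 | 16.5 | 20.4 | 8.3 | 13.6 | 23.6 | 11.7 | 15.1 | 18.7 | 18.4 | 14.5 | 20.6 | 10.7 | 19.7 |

Weekly DD (7 × max(0, T̄ − 6.8)): 0.0, 53.9, 95.9, 0.0, 0.0, 67.9, 95.2, 10.5, 47.6, 117.6, 34.3, 58.1, 83.3, 81.2, 53.9, 96.6, 27.3, 90.3.
Season total = 1013.6 DD.
Complete generations = ⌊1013.6 / 156⌋ = 6.

6 generations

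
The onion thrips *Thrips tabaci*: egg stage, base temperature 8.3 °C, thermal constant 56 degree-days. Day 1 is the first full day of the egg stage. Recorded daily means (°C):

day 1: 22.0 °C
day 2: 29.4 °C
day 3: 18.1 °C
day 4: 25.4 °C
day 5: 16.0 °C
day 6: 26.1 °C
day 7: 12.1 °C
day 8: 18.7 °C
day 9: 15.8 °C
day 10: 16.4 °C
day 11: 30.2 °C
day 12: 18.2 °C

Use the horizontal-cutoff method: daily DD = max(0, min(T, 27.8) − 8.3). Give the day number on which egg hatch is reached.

day 4

Daily DD above 8.3 °C (capped at 19.5): 13.7, 19.5, 9.8, 17.1, 7.7, 17.8, 3.8, 10.4, 7.5, 8.1, 19.5, 9.9.
Cumulative: 13.7, 33.2, 43.0, 60.1, 67.8, 85.6, 89.4, 99.8, 107.3, 115.4, 134.9, 144.8.
The total first reaches 56 DD on day 4.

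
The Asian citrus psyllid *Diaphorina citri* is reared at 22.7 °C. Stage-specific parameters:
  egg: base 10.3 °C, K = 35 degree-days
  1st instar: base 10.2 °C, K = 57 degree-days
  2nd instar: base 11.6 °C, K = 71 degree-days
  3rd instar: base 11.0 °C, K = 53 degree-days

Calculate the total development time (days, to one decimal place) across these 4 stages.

18.3 days

egg: 35 / (22.7 − 10.3) = 35 / 12.4 = 2.823 d.
1st instar: 57 / (22.7 − 10.2) = 57 / 12.5 = 4.560 d.
2nd instar: 71 / (22.7 − 11.6) = 71 / 11.1 = 6.396 d.
3rd instar: 53 / (22.7 − 11.0) = 53 / 11.7 = 4.530 d.
Sum = 18.309 ≈ 18.3 days.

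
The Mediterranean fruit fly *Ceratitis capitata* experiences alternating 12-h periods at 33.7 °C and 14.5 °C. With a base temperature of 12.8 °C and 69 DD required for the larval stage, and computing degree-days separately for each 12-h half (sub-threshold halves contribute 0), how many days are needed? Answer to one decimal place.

Day half: max(0, 33.7 − 12.8) × 0.5 = 20.9 × 0.5 = 10.45 DD.
Night half: max(0, 14.5 − 12.8) × 0.5 = 1.7 × 0.5 = 0.85 DD.
Per 24 h: 11.30 DD/day.
Duration = 69 / 11.30 = 6.106 ≈ 6.1 days.

6.1 days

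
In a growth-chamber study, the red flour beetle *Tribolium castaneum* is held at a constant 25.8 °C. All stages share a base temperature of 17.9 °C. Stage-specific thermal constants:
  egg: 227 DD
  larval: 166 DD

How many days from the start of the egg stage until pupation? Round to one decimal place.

49.7 days

Daily accumulation at 25.8 °C = 25.8 − 17.9 = 7.9 DD/day.
Total K = 227 + 166 = 393 DD.
Total duration = 393 / 7.9 = 49.747 ≈ 49.7 days.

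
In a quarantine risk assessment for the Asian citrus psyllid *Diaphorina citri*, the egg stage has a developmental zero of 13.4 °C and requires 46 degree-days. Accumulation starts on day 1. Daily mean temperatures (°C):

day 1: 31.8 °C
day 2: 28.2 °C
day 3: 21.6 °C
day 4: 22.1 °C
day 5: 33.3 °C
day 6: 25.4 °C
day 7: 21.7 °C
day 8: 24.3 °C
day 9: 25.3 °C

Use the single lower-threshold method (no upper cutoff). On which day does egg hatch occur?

day 4

Daily DD above 13.4 °C: 18.4, 14.8, 8.2, 8.7, 19.9, 12.0, 8.3, 10.9, 11.9.
Cumulative: 18.4, 33.2, 41.4, 50.1, 70.0, 82.0, 90.3, 101.2, 113.1.
The total first reaches 46 DD on day 4.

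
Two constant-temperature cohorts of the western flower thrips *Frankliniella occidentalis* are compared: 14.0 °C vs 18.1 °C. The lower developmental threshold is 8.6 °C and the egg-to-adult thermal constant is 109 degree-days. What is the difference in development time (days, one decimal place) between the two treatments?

8.7 days

At 14.0 °C: 109 / (14.0 − 8.6) = 109 / 5.4 = 20.185 d.
At 18.1 °C: 109 / (18.1 − 8.6) = 109 / 9.5 = 11.474 d.
Difference = |20.185 − 11.474| = 8.712 ≈ 8.7 days.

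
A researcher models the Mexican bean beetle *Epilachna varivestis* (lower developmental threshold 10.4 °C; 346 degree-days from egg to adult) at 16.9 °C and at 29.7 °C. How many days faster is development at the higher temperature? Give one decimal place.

35.3 days

At 16.9 °C: 346 / (16.9 − 10.4) = 346 / 6.5 = 53.231 d.
At 29.7 °C: 346 / (29.7 − 10.4) = 346 / 19.3 = 17.927 d.
Difference = |53.231 − 17.927| = 35.303 ≈ 35.3 days.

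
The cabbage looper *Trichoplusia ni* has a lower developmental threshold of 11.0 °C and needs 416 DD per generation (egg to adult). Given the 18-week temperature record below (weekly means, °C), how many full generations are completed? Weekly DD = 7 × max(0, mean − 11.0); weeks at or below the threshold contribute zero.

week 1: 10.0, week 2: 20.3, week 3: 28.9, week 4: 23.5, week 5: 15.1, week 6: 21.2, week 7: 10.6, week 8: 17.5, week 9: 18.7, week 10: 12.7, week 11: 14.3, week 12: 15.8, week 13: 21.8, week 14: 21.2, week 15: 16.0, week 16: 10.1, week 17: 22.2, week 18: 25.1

2 generations

Weekly DD (7 × max(0, T̄ − 11.0)): 0.0, 65.1, 125.3, 87.5, 28.7, 71.4, 0.0, 45.5, 53.9, 11.9, 23.1, 33.6, 75.6, 71.4, 35.0, 0.0, 78.4, 98.7.
Season total = 905.1 DD.
Complete generations = ⌊905.1 / 416⌋ = 2.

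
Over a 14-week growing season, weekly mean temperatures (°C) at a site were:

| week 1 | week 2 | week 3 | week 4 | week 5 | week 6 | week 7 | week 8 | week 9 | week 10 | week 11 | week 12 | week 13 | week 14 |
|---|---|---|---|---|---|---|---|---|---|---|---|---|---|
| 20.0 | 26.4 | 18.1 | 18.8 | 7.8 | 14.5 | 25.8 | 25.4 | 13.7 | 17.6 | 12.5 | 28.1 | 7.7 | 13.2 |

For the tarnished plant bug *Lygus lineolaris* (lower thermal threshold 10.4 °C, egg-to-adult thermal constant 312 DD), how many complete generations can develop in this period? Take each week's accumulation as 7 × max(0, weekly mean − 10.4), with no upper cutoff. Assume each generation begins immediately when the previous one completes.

2 generations

Weekly DD (7 × max(0, T̄ − 10.4)): 67.2, 112.0, 53.9, 58.8, 0.0, 28.7, 107.8, 105.0, 23.1, 50.4, 14.7, 123.9, 0.0, 19.6.
Season total = 765.1 DD.
Complete generations = ⌊765.1 / 312⌋ = 2.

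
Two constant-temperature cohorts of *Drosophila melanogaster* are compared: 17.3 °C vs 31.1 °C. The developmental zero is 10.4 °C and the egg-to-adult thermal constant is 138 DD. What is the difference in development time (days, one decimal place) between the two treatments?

13.3 days

At 17.3 °C: 138 / (17.3 − 10.4) = 138 / 6.9 = 20.000 d.
At 31.1 °C: 138 / (31.1 − 10.4) = 138 / 20.7 = 6.667 d.
Difference = |20.000 − 6.667| = 13.333 ≈ 13.3 days.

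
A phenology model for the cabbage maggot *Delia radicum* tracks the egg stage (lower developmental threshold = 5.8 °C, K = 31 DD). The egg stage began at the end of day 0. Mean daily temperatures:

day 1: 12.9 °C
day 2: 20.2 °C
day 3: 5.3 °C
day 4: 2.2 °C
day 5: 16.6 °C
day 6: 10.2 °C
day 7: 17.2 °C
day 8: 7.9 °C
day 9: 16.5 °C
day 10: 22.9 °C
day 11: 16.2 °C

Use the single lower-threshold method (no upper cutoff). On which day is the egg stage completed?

day 5

Daily DD above 5.8 °C: 7.1, 14.4, 0.0, 0.0, 10.8, 4.4, 11.4, 2.1, 10.7, 17.1, 10.4.
Cumulative: 7.1, 21.5, 21.5, 21.5, 32.3, 36.7, 48.1, 50.2, 60.9, 78.0, 88.4.
The total first reaches 31 DD on day 5.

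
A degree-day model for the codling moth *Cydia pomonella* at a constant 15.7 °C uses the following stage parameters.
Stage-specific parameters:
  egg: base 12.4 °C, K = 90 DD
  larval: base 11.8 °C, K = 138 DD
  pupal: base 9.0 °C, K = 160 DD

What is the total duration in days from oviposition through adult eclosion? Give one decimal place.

86.5 days

egg: 90 / (15.7 − 12.4) = 90 / 3.3 = 27.273 d.
larval: 138 / (15.7 − 11.8) = 138 / 3.9 = 35.385 d.
pupal: 160 / (15.7 − 9.0) = 160 / 6.7 = 23.881 d.
Sum = 86.538 ≈ 86.5 days.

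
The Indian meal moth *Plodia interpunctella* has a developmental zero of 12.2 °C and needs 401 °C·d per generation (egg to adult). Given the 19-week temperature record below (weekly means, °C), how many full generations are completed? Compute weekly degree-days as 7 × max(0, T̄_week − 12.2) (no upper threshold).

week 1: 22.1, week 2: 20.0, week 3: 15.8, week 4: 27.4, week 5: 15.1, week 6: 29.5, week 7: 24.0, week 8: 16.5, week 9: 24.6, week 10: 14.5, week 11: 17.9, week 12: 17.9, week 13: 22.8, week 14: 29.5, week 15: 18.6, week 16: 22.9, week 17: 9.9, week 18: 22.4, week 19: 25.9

Weekly DD (7 × max(0, T̄ − 12.2)): 69.3, 54.6, 25.2, 106.4, 20.3, 121.1, 82.6, 30.1, 86.8, 16.1, 39.9, 39.9, 74.2, 121.1, 44.8, 74.9, 0.0, 71.4, 95.9.
Season total = 1174.6 DD.
Complete generations = ⌊1174.6 / 401⌋ = 2.

2 generations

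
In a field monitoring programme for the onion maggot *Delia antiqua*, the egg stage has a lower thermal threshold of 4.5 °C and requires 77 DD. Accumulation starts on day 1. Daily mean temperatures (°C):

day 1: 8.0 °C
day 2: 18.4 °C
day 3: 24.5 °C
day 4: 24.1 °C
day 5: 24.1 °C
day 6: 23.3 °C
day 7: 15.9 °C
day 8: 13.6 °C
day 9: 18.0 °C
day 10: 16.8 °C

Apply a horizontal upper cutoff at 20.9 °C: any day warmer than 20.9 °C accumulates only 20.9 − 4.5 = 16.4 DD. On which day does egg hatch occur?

day 6

Daily DD above 4.5 °C (capped at 16.4): 3.5, 13.9, 16.4, 16.4, 16.4, 16.4, 11.4, 9.1, 13.5, 12.3.
Cumulative: 3.5, 17.4, 33.8, 50.2, 66.6, 83.0, 94.4, 103.5, 117.0, 129.3.
The total first reaches 77 DD on day 6.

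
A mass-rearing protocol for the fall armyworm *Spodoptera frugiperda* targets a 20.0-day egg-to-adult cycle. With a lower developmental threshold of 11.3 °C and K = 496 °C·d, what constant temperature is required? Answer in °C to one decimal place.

36.1 °C

Required daily accumulation = 496 / 20.0 = 24.800 DD/day.
T = T_base + 24.800 = 11.3 + 24.800 = 36.100 ≈ 36.1 °C.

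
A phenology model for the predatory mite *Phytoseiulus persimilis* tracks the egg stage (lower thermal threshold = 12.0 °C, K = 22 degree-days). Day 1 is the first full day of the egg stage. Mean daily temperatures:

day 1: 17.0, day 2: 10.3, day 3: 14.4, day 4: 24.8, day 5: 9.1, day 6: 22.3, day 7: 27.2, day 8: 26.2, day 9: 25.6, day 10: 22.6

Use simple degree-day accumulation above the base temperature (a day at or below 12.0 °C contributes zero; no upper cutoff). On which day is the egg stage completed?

Daily DD above 12.0 °C: 5.0, 0.0, 2.4, 12.8, 0.0, 10.3, 15.2, 14.2, 13.6, 10.6.
Cumulative: 5.0, 5.0, 7.4, 20.2, 20.2, 30.5, 45.7, 59.9, 73.5, 84.1.
The total first reaches 22 DD on day 6.

day 6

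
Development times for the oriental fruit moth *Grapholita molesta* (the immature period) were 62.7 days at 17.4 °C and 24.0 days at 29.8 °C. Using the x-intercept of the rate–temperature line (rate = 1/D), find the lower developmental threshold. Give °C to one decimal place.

9.7 °C

Equal thermal constants: D₁(T₁ − T_b) = D₂(T₂ − T_b).
62.7·(17.4 − T_b) = 24.0·(29.8 − T_b)
T_b = (62.7·17.4 − 24.0·29.8) / (62.7 − 24.0) = 375.78 / 38.7 = 9.710 °C ≈ 9.7 °C.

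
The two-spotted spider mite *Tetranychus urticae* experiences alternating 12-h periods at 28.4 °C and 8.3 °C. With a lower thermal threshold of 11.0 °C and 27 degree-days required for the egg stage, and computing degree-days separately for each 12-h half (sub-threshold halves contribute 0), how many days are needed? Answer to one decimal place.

3.1 days

Day half: max(0, 28.4 − 11.0) × 0.5 = 17.4 × 0.5 = 8.70 DD.
Night half: max(0, 8.3 − 11.0) × 0.5 = 0.0 × 0.5 = 0.00 DD.
Per 24 h: 8.70 DD/day.
Duration = 27 / 8.70 = 3.103 ≈ 3.1 days.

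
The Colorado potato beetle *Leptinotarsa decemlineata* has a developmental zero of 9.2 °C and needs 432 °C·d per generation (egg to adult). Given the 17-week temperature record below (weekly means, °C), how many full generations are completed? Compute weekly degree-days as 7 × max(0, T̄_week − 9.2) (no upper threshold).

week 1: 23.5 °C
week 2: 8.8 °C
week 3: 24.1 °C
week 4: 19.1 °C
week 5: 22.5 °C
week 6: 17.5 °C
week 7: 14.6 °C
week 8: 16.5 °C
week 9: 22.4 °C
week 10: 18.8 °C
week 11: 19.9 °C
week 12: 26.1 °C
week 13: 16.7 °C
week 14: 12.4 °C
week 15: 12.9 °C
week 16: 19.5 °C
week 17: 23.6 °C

2 generations

Weekly DD (7 × max(0, T̄ − 9.2)): 100.1, 0.0, 104.3, 69.3, 93.1, 58.1, 37.8, 51.1, 92.4, 67.2, 74.9, 118.3, 52.5, 22.4, 25.9, 72.1, 100.8.
Season total = 1140.3 DD.
Complete generations = ⌊1140.3 / 432⌋ = 2.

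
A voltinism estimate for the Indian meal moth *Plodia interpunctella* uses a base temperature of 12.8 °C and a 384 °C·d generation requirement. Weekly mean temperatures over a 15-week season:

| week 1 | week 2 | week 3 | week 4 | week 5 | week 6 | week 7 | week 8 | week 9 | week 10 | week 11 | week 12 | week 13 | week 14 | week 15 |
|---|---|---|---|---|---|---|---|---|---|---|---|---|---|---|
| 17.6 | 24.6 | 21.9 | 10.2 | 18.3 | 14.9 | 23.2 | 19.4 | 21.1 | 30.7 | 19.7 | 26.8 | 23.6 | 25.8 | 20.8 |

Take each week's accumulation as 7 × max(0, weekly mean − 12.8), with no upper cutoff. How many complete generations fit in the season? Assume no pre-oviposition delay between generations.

2 generations

Weekly DD (7 × max(0, T̄ − 12.8)): 33.6, 82.6, 63.7, 0.0, 38.5, 14.7, 72.8, 46.2, 58.1, 125.3, 48.3, 98.0, 75.6, 91.0, 56.0.
Season total = 904.4 DD.
Complete generations = ⌊904.4 / 384⌋ = 2.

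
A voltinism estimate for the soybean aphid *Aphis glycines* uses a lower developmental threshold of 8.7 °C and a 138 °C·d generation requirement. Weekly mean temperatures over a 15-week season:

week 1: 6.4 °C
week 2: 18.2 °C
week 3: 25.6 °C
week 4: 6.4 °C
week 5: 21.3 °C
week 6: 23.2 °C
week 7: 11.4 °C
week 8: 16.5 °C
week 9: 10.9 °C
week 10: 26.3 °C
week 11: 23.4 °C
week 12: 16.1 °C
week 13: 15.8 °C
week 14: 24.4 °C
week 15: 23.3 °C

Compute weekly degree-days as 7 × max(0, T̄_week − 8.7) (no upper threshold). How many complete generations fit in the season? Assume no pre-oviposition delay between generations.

Weekly DD (7 × max(0, T̄ − 8.7)): 0.0, 66.5, 118.3, 0.0, 88.2, 101.5, 18.9, 54.6, 15.4, 123.2, 102.9, 51.8, 49.7, 109.9, 102.2.
Season total = 1003.1 DD.
Complete generations = ⌊1003.1 / 138⌋ = 7.

7 generations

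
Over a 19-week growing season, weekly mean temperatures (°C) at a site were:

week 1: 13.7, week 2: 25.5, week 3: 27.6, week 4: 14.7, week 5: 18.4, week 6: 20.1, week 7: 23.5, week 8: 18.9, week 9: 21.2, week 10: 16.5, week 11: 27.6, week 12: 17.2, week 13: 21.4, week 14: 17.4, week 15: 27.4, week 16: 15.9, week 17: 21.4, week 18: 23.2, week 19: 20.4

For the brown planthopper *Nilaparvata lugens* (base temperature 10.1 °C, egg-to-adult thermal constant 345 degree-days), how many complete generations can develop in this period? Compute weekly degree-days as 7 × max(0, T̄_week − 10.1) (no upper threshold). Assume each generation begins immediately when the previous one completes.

Weekly DD (7 × max(0, T̄ − 10.1)): 25.2, 107.8, 122.5, 32.2, 58.1, 70.0, 93.8, 61.6, 77.7, 44.8, 122.5, 49.7, 79.1, 51.1, 121.1, 40.6, 79.1, 91.7, 72.1.
Season total = 1400.7 DD.
Complete generations = ⌊1400.7 / 345⌋ = 4.

4 generations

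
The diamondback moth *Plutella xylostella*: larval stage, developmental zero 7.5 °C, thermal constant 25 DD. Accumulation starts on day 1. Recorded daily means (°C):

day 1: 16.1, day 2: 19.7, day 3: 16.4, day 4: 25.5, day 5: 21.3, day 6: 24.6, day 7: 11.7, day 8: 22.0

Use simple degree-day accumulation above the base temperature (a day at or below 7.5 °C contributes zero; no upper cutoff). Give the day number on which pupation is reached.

day 3

Daily DD above 7.5 °C: 8.6, 12.2, 8.9, 18.0, 13.8, 17.1, 4.2, 14.5.
Cumulative: 8.6, 20.8, 29.7, 47.7, 61.5, 78.6, 82.8, 97.3.
The total first reaches 25 DD on day 3.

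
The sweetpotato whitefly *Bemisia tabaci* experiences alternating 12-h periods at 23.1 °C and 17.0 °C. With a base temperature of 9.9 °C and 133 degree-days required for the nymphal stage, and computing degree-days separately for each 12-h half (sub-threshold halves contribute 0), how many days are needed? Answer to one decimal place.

13.1 days

Day half: max(0, 23.1 − 9.9) × 0.5 = 13.2 × 0.5 = 6.60 DD.
Night half: max(0, 17.0 − 9.9) × 0.5 = 7.1 × 0.5 = 3.55 DD.
Per 24 h: 10.15 DD/day.
Duration = 133 / 10.15 = 13.103 ≈ 13.1 days.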